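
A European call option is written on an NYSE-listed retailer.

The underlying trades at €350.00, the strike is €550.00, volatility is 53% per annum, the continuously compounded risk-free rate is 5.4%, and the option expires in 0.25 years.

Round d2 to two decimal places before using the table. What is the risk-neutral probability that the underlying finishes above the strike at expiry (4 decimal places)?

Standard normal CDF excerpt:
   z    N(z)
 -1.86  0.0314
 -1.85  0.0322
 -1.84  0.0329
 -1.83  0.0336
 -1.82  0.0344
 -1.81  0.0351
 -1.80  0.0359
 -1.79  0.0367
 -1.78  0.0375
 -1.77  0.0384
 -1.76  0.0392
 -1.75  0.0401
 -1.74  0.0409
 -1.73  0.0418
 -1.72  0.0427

0.0367

σ√T = 0.53 × 0.5000 = 0.2650
d₁ = [ln(350/550) + (0.054 + ½·0.53²)·0.25] / (σ√T) = (-0.4520 + 0.0486) / 0.2650 = -1.5222 ≈ -1.52
d₂ = -1.5222 − 0.2650 = -1.7872 ≈ -1.79
Pr(exercise) under Q = N(d₂) = 0.0367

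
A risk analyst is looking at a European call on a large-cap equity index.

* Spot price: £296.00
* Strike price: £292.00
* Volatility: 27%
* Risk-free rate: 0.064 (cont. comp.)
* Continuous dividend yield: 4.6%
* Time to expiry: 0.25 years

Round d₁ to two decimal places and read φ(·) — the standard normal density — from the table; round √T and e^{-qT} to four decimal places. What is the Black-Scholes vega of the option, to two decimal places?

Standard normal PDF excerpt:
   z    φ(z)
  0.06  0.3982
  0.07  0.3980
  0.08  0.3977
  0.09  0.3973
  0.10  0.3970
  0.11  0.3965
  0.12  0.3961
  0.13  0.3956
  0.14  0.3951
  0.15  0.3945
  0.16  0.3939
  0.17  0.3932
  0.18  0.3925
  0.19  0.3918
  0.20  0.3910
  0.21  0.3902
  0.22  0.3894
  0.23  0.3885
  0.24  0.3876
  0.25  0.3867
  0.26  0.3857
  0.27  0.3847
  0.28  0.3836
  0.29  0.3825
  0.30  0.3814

57.21

T = 0.25;  σ√T = 0.1350
d₁ = [ln(296/292) + (0.064 − 0.046 + 0.27²/2)·0.25] / 0.1350 = [0.0136 + 0.0136] / 0.1350 = 0.2016 → 0.20
√T = √0.25 = 0.5000
φ(d₁) = φ(0.20) = 0.3910
exp(−qT) = exp(−0.046·0.25) = 0.9886
vega = S·exp(−qT)·φ(d₁)·√T = 296·0.9886·0.3910·0.5000 = 57.2083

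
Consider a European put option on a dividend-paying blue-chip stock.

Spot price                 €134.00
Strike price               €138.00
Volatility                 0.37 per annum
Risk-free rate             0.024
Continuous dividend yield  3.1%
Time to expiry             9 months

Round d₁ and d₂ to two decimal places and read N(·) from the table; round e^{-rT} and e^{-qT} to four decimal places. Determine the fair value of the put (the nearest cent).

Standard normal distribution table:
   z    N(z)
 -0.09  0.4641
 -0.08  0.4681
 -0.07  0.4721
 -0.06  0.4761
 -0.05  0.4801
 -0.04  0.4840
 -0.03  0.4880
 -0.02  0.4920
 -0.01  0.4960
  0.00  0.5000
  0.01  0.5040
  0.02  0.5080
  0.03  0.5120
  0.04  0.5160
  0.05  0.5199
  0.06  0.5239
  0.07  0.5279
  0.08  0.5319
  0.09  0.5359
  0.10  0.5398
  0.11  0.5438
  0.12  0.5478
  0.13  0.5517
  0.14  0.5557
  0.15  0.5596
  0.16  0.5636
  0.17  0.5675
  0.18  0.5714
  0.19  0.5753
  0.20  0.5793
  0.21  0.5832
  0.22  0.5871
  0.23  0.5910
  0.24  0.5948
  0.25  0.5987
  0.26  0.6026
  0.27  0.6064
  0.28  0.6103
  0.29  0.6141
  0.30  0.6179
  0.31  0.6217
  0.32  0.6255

€19.34

T = 0.75;  σ√T = 0.3204
d₁ = [ln(134/138) + (0.024 − 0.031 + 0.37²/2)·0.75] / 0.3204 = [-0.0294 + 0.0461] / 0.3204 = 0.0520 → 0.05
d₂ = d₁ − σ√T = 0.0520 − 0.3204 = -0.2684 → -0.27
e^(−qT) = e^(−0.031·0.75) = 0.9770;  e^(−rT) = e^(−0.024·0.75) = 0.9822
N(−d₂) = N(0.27) = 0.6064;  N(−d₁) = N(-0.05) = 0.4801
P = 138·0.9822·0.6064 − 134·0.9770·0.4801 = 82.1936 − 62.8537 = 19.3399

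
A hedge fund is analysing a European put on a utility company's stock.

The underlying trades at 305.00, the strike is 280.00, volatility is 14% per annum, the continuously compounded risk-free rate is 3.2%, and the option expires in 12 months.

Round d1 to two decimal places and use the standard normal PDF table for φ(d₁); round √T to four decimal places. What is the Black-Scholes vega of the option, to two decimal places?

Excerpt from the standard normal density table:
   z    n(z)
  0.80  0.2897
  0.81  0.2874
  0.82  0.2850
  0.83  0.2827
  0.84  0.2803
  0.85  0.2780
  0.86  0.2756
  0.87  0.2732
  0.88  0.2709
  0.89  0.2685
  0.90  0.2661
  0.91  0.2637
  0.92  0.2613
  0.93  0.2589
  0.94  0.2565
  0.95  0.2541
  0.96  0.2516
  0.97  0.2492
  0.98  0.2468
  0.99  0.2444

80.43

σ√T = 0.14 × 1.0000 = 0.1400
d₁ = [ln(305/280) + (0.032 + 0.14²/2)·1] / 0.1400 = [0.0855 + 0.0418] / 0.1400 = 0.9094 which rounds to 0.91
√T = √1 = 1.0000
φ(d₁) = φ(0.91) = 0.2637
vega = S·φ(d₁)·√T = 305·0.2637·1.0000 = 80.4285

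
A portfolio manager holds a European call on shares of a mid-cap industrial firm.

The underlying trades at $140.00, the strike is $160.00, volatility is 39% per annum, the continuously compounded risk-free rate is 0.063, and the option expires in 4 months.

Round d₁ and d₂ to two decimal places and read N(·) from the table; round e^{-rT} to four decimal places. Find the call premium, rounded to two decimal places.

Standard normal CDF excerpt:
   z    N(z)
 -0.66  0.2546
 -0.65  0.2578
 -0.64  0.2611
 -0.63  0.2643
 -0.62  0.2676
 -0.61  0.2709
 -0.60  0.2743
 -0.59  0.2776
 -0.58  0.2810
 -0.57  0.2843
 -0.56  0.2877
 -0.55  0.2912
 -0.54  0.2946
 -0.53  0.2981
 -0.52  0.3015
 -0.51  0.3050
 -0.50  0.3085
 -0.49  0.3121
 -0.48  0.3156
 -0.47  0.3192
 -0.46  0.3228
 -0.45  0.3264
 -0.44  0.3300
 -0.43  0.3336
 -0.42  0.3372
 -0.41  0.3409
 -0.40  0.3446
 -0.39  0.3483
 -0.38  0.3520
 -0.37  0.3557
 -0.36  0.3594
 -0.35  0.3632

$6.32

σ√T = 0.39 × 0.5774 = 0.2252
d₁ = [ln(140/160) + (0.063 + 0.39²/2)·0.3333] / 0.2252 = [-0.1335 + 0.0464] / 0.2252 = -0.3872 ≈ -0.39
d₂ = d₁ − σ√T = -0.3872 − 0.2252 = -0.6124 ≈ -0.61
exp(−rT) = exp(−0.063·0.3333) = 0.9792
N(d₁) = N(-0.39) = 0.3483;  N(d₂) = N(-0.61) = 0.2709
C = 140·0.3483 − 160·0.9792·0.2709 = 48.7620 − 42.4424 = 6.3196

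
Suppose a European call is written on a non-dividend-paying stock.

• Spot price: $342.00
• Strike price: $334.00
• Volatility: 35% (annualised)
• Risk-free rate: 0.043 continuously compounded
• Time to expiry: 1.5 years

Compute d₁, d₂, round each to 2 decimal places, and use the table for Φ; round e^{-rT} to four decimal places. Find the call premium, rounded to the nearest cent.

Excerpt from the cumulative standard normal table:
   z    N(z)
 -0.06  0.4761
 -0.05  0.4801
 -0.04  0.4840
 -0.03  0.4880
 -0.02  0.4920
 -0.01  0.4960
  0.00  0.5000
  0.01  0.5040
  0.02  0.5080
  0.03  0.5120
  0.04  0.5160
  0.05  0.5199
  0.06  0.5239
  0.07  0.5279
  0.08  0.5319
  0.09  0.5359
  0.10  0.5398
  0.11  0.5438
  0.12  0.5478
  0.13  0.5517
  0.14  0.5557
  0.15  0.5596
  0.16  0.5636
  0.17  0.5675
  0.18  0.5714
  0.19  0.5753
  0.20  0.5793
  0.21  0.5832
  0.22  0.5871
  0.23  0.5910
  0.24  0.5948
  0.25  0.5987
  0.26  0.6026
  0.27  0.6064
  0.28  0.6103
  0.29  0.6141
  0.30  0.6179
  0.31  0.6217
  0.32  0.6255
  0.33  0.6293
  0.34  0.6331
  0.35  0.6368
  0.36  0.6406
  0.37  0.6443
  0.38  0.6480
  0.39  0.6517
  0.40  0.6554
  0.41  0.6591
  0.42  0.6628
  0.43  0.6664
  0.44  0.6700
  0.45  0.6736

$71.37

σ√T = 0.35·√1.5 = 0.4287
ln(S/K) + (r + σ²/2)T = ln(342/334) + (0.043 + 0.35²/2)·1.5 = 0.0237 + 0.1564 = 0.1800
d₁ = 0.1800 / 0.4287 = 0.4200 → 0.42
d₂ = d₁ − σ√T = 0.4200 − 0.4287 = -0.0086 → -0.01
e^(−rT) = e^(−0.043·1.5) = 0.9375
N(d₁) = N(0.42) = 0.6628;  N(d₂) = N(-0.01) = 0.4960
C = 342·0.6628 − 334·0.9375·0.4960 = 226.6776 − 155.3100 = 71.3676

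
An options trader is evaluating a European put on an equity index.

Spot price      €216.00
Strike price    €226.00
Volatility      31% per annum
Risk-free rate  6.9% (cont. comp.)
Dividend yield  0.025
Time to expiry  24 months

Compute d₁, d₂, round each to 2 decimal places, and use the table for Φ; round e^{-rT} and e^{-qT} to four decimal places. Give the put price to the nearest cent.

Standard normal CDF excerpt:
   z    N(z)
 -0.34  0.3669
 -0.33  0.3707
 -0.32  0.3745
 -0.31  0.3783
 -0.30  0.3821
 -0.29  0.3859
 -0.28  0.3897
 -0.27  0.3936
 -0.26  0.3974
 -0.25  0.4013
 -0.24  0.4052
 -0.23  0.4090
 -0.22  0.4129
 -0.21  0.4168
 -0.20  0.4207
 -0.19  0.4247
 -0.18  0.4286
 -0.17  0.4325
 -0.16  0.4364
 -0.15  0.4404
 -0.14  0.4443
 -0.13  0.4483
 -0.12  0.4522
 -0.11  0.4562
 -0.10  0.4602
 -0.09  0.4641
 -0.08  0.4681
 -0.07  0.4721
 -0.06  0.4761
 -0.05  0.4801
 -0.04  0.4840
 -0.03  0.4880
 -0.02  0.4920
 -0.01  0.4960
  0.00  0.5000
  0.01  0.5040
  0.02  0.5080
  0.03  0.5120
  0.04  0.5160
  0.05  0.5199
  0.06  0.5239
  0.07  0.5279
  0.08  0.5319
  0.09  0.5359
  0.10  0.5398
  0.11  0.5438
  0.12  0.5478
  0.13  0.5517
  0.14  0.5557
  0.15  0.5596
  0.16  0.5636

€30.90

σ√T = 0.31 × 1.4142 = 0.4384
d₁ = [ln(216/226) + (0.069 − 0.025 + 0.31²/2)·2] / 0.4384 = [-0.0453 + 0.1841] / 0.4384 = 0.3167 → 0.32
d₂ = d₁ − σ√T = 0.3167 − 0.4384 = -0.1217 → -0.12
exp(−qT) = exp(−0.025·2) = 0.9512;  exp(−rT) = exp(−0.069·2) = 0.8711
P = 226·0.8711·N(0.12) − 216·0.9512·N(-0.32) = 226·0.8711·0.5478 − 216·0.9512·0.3745 = 107.8446 − 76.9445 = 30.9001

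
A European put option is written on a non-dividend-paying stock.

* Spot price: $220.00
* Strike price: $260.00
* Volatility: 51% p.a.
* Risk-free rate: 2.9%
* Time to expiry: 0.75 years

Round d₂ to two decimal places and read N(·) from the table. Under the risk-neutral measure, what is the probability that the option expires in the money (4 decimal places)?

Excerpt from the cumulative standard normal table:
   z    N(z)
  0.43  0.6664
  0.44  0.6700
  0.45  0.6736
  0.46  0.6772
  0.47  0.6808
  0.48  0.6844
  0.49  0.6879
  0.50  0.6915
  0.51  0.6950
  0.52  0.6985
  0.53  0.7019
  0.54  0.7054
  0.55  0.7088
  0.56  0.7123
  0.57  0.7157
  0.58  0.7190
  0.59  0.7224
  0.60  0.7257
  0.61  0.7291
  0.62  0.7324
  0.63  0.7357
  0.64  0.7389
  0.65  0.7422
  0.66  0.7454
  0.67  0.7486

σ√T = 0.51 × 0.8660 = 0.4417
ln(S/K) + (r + σ²/2)T = ln(220/260) + (0.029 + 0.51²/2)·0.75 = -0.1671 + 0.1193 = -0.0478
d₁ = -0.0478 / 0.4417 = -0.1081 which rounds to -0.11
d₂ = d₁ − σ√T = -0.1081 − 0.4417 = -0.5498 which rounds to -0.55
Pr(exercise) under Q = N(−d₂) = N(0.55) = 0.7088

0.7088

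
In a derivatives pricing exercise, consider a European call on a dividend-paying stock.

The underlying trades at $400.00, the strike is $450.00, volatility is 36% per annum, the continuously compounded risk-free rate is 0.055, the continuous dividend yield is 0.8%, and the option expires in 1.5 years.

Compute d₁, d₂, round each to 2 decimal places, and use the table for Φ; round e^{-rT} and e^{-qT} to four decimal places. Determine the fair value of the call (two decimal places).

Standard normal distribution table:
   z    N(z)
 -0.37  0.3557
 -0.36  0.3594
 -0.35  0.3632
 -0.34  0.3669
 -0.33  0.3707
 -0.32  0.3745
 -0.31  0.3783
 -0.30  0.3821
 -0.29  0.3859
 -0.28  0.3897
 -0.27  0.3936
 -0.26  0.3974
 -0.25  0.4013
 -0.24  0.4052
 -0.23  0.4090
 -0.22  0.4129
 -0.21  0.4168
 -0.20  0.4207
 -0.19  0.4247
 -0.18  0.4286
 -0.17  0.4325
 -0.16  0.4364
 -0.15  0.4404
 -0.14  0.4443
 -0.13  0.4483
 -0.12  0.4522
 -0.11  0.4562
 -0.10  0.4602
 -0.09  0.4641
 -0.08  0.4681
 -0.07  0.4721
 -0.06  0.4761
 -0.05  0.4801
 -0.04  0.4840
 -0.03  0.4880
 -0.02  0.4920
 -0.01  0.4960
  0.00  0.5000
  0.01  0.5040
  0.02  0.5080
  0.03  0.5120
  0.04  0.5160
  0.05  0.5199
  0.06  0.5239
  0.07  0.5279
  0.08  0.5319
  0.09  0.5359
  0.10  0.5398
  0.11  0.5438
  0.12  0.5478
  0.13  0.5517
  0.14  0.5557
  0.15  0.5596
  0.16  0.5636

T = 1.5;  σ√T = 0.4409
d₁ = [ln(400/450) + (0.055 − 0.008 + ½·0.36²)·1.5] / (σ√T) = (-0.1178 + 0.1677) / 0.4409 = 0.1132 which rounds to 0.11
d₂ = 0.1132 − 0.4409 = -0.3277 which rounds to -0.33
e^(−qT) = e^(−0.008·1.5) = 0.9881;  e^(−rT) = e^(−0.055·1.5) = 0.9208
N(d₁) = N(0.11) = 0.5438;  N(d₂) = N(-0.33) = 0.3707
C = 400·0.9881·0.5438 − 450·0.9208·0.3707 = 214.9315 − 153.6033 = 61.3283

$61.33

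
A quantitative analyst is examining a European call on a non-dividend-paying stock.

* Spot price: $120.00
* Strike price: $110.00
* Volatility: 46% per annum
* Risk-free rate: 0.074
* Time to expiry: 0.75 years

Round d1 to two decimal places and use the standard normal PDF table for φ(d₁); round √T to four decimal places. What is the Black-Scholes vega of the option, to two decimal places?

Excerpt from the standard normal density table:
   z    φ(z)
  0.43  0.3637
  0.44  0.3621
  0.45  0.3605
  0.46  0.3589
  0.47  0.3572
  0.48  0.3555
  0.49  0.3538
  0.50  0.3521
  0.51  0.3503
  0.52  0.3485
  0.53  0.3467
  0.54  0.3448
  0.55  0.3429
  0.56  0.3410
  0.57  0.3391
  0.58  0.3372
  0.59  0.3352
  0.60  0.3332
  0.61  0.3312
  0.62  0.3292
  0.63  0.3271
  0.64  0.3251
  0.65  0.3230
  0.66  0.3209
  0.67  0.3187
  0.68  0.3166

σ√T = 0.46 × 0.8660 = 0.3984
ln(S/K) + (r + σ²/2)T = ln(120/110) + (0.074 + 0.46²/2)·0.75 = 0.0870 + 0.1349 = 0.2219
d₁ = 0.2219 / 0.3984 = 0.5569 which rounds to 0.56
√T = √0.75 = 0.8660
φ(d₁) = φ(0.56) = 0.3410
vega = S·φ(d₁)·√T = 120·0.3410·0.8660 = 35.4367

35.44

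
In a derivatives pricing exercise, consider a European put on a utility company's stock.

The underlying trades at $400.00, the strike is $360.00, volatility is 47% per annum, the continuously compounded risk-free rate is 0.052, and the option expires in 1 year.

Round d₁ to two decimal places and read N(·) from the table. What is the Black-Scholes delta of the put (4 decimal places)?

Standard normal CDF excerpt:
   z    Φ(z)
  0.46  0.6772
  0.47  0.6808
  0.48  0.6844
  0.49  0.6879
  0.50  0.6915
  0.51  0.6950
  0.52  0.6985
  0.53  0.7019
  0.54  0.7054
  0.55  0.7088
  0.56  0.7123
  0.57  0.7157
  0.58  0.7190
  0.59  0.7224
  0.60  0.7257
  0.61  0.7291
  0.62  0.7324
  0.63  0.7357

σ√T = 0.47·√1 = 0.4700
d₁ = [ln(400/360) + (0.052 + 0.47²/2)·1] / 0.4700 = [0.1054 + 0.1624] / 0.4700 = 0.5698 which rounds to 0.57
N(d₁) = N(0.57) = 0.7157
Δ_put = N(d₁) − 1 = 0.7157 − 1 = -0.2843

-0.2843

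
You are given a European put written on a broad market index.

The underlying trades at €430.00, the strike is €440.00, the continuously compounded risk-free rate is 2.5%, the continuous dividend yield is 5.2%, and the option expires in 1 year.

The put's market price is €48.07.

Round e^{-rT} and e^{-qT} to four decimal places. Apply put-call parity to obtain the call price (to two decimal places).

e^(−qT) = e^(−0.052·1) = 0.9493;  e^(−rT) = e^(−0.025·1) = 0.9753
Put-call parity: C − P = S·e^(−qT) − K·e^(−rT) = 430·0.9493 − 440·0.9753 = 408.1990 − 429.1320 = -20.9330
C = P + (C − P) = 48.07 + (-20.9330) = 27.1370

€27.14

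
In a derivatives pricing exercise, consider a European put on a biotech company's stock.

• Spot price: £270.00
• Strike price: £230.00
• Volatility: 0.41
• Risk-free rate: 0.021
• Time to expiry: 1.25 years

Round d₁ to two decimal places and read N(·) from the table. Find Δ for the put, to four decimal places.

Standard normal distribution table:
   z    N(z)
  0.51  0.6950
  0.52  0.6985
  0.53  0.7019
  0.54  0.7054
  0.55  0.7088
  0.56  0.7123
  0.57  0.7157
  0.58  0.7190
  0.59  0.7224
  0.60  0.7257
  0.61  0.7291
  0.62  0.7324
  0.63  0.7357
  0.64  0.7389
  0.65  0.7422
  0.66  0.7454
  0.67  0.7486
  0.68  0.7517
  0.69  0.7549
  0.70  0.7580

σ√T = 0.41·√1.25 = 0.4584
d₁ = [ln(270/230) + (0.021 + 0.41²/2)·1.25] / 0.4584 = [0.1603 + 0.1313] / 0.4584 = 0.6363 which rounds to 0.64
N(d₁) = N(0.64) = 0.7389
Δ_put = N(d₁) − 1 = 0.7389 − 1 = -0.2611

-0.2611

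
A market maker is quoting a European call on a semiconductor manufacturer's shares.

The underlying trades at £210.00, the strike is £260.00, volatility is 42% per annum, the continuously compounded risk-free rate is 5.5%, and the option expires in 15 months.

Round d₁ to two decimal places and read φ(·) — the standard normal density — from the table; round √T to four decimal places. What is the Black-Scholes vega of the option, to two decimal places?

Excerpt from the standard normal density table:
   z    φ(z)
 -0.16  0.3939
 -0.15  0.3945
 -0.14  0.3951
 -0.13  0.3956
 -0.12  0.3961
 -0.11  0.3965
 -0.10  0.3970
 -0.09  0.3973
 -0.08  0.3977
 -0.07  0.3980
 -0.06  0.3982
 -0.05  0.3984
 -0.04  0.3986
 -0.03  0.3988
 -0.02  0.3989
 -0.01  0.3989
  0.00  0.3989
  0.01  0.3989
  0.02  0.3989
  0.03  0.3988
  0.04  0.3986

93.44

σ√T = 0.42 × 1.1180 = 0.4696
d₁ = [ln(210/260) + (0.055 + 0.42²/2)·1.25] / 0.4696 = [-0.2136 + 0.1790] / 0.4696 = -0.0736 → -0.07
√T = √1.25 = 1.1180
φ(d₁) = φ(-0.07) = 0.3980
vega = S·φ(d₁)·√T = 210·0.3980·1.1180 = 93.4424
(The put has the same vega.)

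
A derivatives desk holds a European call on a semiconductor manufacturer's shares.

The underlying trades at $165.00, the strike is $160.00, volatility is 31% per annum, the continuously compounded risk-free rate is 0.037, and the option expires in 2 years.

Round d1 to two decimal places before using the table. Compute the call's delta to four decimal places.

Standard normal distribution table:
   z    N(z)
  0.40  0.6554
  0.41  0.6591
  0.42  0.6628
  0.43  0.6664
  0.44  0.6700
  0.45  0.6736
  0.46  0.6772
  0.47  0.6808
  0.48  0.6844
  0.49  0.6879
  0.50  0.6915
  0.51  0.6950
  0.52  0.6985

0.6772

σ√T = 0.31·√2 = 0.4384
d₁ = [ln(165/160) + (0.037 + 0.31²/2)·2] / 0.4384 = [0.0308 + 0.1701] / 0.4384 = 0.4582 → 0.46
N(d₁) = N(0.46) = 0.6772
Δ_call = N(d₁) = 0.6772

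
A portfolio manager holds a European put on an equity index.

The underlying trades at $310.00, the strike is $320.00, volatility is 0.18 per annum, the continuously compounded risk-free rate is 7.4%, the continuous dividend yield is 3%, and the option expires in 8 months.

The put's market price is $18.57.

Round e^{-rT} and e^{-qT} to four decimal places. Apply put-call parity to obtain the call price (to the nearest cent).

e^(−qT) = e^(−0.03·0.6667) = 0.9802;  e^(−rT) = e^(−0.074·0.6667) = 0.9519
Put-call parity: C − P = S·e^(−qT) − K·e^(−rT) = 310·0.9802 − 320·0.9519 = 303.8620 − 304.6080 = -0.7460
C = P + (C − P) = 18.57 + (-0.7460) = 17.8240

$17.82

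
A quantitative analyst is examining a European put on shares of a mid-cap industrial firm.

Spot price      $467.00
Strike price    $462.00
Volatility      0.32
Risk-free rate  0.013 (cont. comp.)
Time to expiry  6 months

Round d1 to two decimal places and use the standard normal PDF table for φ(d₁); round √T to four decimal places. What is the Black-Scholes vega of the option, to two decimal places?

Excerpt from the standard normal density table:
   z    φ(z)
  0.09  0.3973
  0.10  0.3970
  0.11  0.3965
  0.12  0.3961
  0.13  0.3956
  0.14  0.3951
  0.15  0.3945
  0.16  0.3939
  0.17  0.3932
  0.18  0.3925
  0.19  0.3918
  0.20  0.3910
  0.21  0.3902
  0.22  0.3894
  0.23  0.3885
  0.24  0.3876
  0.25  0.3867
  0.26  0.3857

T = 0.5;  σ√T = 0.2263
d₁ = [ln(467/462) + (0.013 + 0.32²/2)·0.5] / 0.2263 = [0.0108 + 0.0321] / 0.2263 = 0.1894 → 0.19
√T = √0.5 = 0.7071
φ(d₁) = φ(0.19) = 0.3918
vega = S·φ(d₁)·√T = 467·0.3918·0.7071 = 129.3785

129.38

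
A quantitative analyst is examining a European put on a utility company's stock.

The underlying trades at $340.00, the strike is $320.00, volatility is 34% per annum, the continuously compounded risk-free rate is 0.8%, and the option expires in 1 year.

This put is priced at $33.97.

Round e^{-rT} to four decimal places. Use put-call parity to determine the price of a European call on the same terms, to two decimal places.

exp(−rT) = exp(−0.008·1) = 0.9920
Put-call parity: C − P = S − K·e^(−rT) = 340 − 320·0.9920 = 340 − 317.4400 = 22.5600
C = P + (C − P) = 33.97 + (22.5600) = 56.5300

$56.53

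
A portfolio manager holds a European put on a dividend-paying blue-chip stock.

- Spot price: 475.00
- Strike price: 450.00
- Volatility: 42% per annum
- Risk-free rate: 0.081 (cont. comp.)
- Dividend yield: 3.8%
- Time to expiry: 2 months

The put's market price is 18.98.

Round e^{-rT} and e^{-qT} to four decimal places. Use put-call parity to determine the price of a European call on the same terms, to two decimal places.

47.02

e^(−qT) = e^(−0.038·0.1667) = 0.9937;  e^(−rT) = e^(−0.081·0.1667) = 0.9866
Put-call parity: C − P = S·e^(−qT) − K·e^(−rT) = 475·0.9937 − 450·0.9866 = 472.0075 − 443.9700 = 28.0375
C = P + (C − P) = 18.98 + (28.0375) = 47.0175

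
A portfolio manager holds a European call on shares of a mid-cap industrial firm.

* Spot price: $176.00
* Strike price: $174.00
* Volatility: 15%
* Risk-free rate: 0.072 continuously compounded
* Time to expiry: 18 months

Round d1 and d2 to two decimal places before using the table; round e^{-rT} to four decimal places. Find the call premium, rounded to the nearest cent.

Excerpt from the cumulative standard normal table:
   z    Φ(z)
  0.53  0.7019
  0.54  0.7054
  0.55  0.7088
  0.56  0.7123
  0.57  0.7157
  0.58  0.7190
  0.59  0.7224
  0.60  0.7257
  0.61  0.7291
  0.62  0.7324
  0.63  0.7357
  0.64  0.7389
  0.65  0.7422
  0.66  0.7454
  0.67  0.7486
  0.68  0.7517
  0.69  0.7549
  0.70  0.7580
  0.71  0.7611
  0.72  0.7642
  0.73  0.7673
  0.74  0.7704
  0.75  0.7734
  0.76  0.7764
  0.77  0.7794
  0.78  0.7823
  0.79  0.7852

$24.34

σ√T = 0.15 × 1.2247 = 0.1837
ln(S/K) + (r + σ²/2)T = ln(176/174) + (0.072 + 0.15²/2)·1.5 = 0.0114 + 0.1249 = 0.1363
d₁ = 0.1363 / 0.1837 = 0.7419 which rounds to 0.74
d₂ = d₁ − σ√T = 0.7419 − 0.1837 = 0.5582 which rounds to 0.56
e^(−rT) = e^(−0.072·1.5) = 0.8976
C = 176·N(0.74) − 174·0.8976·N(0.56) = 176·0.7704 − 174·0.8976·0.7123 = 135.5904 − 111.2487 = 24.3417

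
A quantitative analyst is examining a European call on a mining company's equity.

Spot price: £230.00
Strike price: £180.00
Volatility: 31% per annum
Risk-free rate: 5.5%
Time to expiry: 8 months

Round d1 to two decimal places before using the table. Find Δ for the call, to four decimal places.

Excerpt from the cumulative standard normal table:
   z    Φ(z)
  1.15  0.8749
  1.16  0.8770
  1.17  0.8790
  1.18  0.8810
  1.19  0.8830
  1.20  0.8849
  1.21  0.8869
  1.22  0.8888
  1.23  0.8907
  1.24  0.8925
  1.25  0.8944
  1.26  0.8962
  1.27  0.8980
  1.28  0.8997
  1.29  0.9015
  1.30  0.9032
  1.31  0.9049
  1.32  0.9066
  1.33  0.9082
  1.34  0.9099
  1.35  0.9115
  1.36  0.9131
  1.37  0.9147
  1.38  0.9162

σ√T = 0.31 × 0.8165 = 0.2531
d₁ = [ln(230/180) + (0.055 + ½·0.31²)·0.6667] / (σ√T) = (0.2451 + 0.0687) / 0.2531 = 1.2398 which rounds to 1.24
N(d₁) = N(1.24) = 0.8925
Δ_call = N(d₁) = 0.8925

0.8925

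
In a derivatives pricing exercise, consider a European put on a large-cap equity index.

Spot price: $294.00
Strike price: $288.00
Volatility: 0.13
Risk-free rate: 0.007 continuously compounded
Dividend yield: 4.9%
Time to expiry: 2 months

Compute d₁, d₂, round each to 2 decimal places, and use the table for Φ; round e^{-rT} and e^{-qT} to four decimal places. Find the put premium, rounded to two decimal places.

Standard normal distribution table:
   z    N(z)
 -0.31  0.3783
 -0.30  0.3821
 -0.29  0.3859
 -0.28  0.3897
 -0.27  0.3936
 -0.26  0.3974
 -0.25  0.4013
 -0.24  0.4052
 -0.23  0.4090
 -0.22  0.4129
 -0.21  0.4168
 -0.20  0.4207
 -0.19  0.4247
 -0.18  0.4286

$4.01

T = 0.1667;  σ√T = 0.0531
d₁ = [ln(294/288) + (0.007 − 0.049 + ½·0.13²)·0.1667] / (σ√T) = (0.0206 − 0.0056) / 0.0531 = 0.2832 which rounds to 0.28
d₂ = 0.2832 − 0.0531 = 0.2301 which rounds to 0.23
e^(−qT) = e^(−0.049·0.1667) = 0.9919;  e^(−rT) = e^(−0.007·0.1667) = 0.9988
N(−d₂) = N(-0.23) = 0.4090;  N(−d₁) = N(-0.28) = 0.3897
P = 288·0.9988·0.4090 − 294·0.9919·0.3897 = 117.6506 − 113.6438 = 4.0069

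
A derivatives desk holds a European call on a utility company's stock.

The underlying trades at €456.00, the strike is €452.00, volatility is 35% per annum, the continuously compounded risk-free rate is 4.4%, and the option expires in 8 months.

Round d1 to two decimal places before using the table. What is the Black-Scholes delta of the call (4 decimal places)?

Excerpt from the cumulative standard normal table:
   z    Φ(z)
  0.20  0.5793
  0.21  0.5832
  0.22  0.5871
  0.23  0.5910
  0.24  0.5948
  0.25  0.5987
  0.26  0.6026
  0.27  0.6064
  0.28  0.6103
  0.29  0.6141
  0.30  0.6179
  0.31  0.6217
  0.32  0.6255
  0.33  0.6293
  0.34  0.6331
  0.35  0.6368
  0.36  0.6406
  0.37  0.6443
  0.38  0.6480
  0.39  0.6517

0.6103

σ√T = 0.35 × 0.8165 = 0.2858
d₁ = [ln(456/452) + (0.044 + 0.35²/2)·0.6667] / 0.2858 = [0.0088 + 0.0702] / 0.2858 = 0.2764 → 0.28
N(d₁) = N(0.28) = 0.6103
Δ_call = N(d₁) = 0.6103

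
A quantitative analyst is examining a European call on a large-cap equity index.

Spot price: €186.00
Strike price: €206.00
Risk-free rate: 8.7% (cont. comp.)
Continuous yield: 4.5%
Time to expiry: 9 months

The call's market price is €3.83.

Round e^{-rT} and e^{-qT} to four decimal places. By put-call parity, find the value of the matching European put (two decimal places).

€16.99

exp(−qT) = exp(−0.045·0.75) = 0.9668;  exp(−rT) = exp(−0.087·0.75) = 0.9368
Put-call parity: C − P = S·e^(−qT) − K·e^(−rT) = 186·0.9668 − 206·0.9368 = 179.8248 − 192.9808 = -13.1560
P = C − (C − P) = 3.83 − (-13.1560) = 16.9860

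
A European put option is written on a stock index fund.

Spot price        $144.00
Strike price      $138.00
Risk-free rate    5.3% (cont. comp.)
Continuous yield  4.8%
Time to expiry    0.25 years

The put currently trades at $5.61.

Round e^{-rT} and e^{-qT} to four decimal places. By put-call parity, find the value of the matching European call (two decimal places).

$11.72

exp(−qT) = exp(−0.048·0.25) = 0.9881;  exp(−rT) = exp(−0.053·0.25) = 0.9868
Put-call parity: C − P = S·e^(−qT) − K·e^(−rT) = 144·0.9881 − 138·0.9868 = 142.2864 − 136.1784 = 6.1080
C = P + (C − P) = 5.61 + (6.1080) = 11.7180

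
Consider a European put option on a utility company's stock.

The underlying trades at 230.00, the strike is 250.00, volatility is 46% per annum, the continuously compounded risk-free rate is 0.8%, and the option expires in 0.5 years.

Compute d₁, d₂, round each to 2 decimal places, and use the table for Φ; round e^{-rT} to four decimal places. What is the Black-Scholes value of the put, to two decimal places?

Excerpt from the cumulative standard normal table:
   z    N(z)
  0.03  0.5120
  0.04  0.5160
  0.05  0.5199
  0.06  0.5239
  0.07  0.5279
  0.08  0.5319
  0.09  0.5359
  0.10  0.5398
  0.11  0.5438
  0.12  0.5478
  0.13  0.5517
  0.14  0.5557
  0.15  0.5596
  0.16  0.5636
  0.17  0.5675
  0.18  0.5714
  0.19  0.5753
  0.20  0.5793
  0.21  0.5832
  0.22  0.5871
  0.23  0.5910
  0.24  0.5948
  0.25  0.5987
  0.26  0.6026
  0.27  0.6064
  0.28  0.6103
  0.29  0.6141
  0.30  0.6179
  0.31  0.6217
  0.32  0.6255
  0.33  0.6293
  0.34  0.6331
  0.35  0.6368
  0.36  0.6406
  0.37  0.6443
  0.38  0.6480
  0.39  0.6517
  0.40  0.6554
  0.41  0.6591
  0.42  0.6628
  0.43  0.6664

σ√T = 0.46·√0.5 = 0.3253
d₁ = [ln(230/250) + (0.008 + 0.46²/2)·0.5] / 0.3253 = [-0.0834 + 0.0569] / 0.3253 = -0.0814 ≈ -0.08
d₂ = d₁ − σ√T = -0.0814 − 0.3253 = -0.4067 ≈ -0.41
exp(−rT) = exp(−0.008·0.5) = 0.9960
N(−d₂) = N(0.41) = 0.6591;  N(−d₁) = N(0.08) = 0.5319
P = 250·0.9960·0.6591 − 230·0.5319 = 164.1159 − 122.3370 = 41.7789

41.78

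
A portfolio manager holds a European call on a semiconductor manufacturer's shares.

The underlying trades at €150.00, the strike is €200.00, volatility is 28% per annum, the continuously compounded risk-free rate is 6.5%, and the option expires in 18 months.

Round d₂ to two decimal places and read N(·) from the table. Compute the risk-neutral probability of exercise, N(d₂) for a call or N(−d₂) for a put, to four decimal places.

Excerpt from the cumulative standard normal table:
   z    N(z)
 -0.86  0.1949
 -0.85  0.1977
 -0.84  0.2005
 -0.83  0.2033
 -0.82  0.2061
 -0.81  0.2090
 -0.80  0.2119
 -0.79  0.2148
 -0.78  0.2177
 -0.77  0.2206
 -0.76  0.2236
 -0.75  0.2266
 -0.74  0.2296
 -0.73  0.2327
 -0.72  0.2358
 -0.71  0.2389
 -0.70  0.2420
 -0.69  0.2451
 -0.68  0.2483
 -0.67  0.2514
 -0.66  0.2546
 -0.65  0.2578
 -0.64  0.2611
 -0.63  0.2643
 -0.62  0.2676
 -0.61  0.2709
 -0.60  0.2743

0.2327

T = 1.5;  σ√T = 0.3429
d₁ = [ln(150/200) + (0.065 + ½·0.28²)·1.5] / (σ√T) = (-0.2877 + 0.1563) / 0.3429 = -0.3831 ≈ -0.38
d₂ = -0.3831 − 0.3429 = -0.7260 ≈ -0.73
Risk-neutral Pr[S_T > K] = N(d₂) = N(-0.73) = 0.2327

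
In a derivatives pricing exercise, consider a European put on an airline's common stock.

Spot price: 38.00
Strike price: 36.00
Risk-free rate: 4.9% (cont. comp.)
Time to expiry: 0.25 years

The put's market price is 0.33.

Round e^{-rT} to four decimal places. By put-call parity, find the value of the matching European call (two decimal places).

exp(−rT) = exp(−0.049·0.25) = 0.9878
Put-call parity: C − P = S − K·e^(−rT) = 38 − 36·0.9878 = 38 − 35.5608 = 2.4392
C = P + (C − P) = 0.33 + (2.4392) = 2.7692

2.77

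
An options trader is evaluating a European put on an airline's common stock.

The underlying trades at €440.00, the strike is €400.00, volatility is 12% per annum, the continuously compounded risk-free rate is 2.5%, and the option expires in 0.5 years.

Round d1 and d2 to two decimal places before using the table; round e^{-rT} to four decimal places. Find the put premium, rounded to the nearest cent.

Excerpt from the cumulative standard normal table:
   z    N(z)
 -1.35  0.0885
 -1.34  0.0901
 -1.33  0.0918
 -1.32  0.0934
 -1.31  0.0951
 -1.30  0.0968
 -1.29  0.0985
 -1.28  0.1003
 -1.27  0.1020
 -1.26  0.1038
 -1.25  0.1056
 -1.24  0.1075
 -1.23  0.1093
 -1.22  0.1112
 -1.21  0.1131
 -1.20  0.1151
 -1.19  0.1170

σ√T = 0.12·√0.5 = 0.0849
d₁ = [ln(440/400) + (0.025 + 0.12²/2)·0.5] / 0.0849 = [0.0953 + 0.0161] / 0.0849 = 1.3130 ≈ 1.31
d₂ = d₁ − σ√T = 1.3130 − 0.0849 = 1.2281 ≈ 1.23
e^(−rT) = e^(−0.025·0.5) = 0.9876
N(−d₂) = N(-1.23) = 0.1093;  N(−d₁) = N(-1.31) = 0.0951
P = 400·0.9876·0.1093 − 440·0.0951 = 43.1779 − 41.8440 = 1.3339

€1.33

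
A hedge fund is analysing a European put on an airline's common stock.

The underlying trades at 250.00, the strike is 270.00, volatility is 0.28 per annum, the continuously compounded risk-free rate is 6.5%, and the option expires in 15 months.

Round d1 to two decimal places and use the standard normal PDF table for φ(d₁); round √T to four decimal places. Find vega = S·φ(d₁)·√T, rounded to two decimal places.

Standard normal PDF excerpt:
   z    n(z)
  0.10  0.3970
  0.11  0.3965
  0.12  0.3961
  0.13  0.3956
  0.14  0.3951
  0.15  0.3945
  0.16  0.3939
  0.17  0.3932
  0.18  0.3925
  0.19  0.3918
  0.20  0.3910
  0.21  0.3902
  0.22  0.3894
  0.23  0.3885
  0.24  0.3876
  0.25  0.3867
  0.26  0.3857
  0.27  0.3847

109.90

T = 1.25;  σ√T = 0.3130
d₁ = [ln(250/270) + (0.065 + 0.28²/2)·1.25] / 0.3130 = [-0.0770 + 0.1303] / 0.3130 = 0.1702 which rounds to 0.17
√T = √1.25 = 1.1180
φ(d₁) = φ(0.17) = 0.3932
vega = S·φ(d₁)·√T = 250·0.3932·1.1180 = 109.8994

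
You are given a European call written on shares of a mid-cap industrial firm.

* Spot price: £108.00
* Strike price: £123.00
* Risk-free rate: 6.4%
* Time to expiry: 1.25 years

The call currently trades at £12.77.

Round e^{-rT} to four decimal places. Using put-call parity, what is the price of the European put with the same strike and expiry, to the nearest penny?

£18.31

exp(−rT) = exp(−0.064·1.25) = 0.9231
Put-call parity: C − P = S − K·e^(−rT) = 108 − 123·0.9231 = 108 − 113.5413 = -5.5413
P = C − (C − P) = 12.77 − (-5.5413) = 18.3113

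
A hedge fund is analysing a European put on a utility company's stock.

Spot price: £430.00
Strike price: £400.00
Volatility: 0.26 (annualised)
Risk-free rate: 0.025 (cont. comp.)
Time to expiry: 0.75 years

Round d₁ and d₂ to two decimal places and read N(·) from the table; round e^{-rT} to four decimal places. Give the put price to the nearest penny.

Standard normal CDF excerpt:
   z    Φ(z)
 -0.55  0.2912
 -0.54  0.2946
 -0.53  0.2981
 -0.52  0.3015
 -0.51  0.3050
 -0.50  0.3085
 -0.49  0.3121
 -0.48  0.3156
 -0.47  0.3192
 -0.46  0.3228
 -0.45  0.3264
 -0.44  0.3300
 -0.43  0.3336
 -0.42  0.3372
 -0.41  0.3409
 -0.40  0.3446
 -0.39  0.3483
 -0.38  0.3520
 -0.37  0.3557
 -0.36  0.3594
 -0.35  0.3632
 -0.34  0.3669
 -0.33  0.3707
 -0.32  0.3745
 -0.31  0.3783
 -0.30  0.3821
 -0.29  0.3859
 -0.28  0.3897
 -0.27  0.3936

£21.84

T = 0.75;  σ√T = 0.2252
ln(S/K) + (r + σ²/2)T = ln(430/400) + (0.025 + 0.26²/2)·0.75 = 0.0723 + 0.0441 = 0.1164
d₁ = 0.1164 / 0.2252 = 0.5170 which rounds to 0.52
d₂ = d₁ − σ√T = 0.5170 − 0.2252 = 0.2919 which rounds to 0.29
e^(−rT) = e^(−0.025·0.75) = 0.9814
N(−d₂) = N(-0.29) = 0.3859;  N(−d₁) = N(-0.52) = 0.3015
P = 400·0.9814·0.3859 − 430·0.3015 = 151.4889 − 129.6450 = 21.8439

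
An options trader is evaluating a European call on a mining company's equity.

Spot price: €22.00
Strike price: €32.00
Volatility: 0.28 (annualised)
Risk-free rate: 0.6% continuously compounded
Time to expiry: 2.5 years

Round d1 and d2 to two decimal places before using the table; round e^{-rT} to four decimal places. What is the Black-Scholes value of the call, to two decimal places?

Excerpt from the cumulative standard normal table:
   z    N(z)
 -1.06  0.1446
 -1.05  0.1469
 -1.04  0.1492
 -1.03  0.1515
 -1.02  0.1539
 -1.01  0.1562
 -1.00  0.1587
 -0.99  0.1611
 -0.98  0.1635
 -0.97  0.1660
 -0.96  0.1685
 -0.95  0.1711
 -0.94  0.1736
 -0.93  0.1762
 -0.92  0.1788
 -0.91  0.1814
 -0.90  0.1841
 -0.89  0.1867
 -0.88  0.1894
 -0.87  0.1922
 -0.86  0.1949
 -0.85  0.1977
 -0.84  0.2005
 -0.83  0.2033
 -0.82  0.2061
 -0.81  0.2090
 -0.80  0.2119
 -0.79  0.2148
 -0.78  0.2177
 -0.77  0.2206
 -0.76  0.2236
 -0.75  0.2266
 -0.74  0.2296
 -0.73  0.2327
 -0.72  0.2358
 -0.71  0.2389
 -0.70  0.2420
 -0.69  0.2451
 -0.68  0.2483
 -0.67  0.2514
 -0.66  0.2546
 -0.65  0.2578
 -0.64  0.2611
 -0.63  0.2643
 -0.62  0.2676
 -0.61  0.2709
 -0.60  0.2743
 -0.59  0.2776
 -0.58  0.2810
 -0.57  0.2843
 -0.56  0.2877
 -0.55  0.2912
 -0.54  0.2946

σ√T = 0.28·√2.5 = 0.4427
ln(S/K) + (r + σ²/2)T = ln(22/32) + (0.006 + 0.28²/2)·2.5 = -0.3747 + 0.1130 = -0.2617
d₁ = -0.2617 / 0.4427 = -0.5911 ≈ -0.59
d₂ = d₁ − σ√T = -0.5911 − 0.4427 = -1.0338 ≈ -1.03
e^(−rT) = e^(−0.006·2.5) = 0.9851
N(d₁) = N(-0.59) = 0.2776;  N(d₂) = N(-1.03) = 0.1515
C = 22·0.2776 − 32·0.9851·0.1515 = 6.1072 − 4.7758 = 1.3314

€1.33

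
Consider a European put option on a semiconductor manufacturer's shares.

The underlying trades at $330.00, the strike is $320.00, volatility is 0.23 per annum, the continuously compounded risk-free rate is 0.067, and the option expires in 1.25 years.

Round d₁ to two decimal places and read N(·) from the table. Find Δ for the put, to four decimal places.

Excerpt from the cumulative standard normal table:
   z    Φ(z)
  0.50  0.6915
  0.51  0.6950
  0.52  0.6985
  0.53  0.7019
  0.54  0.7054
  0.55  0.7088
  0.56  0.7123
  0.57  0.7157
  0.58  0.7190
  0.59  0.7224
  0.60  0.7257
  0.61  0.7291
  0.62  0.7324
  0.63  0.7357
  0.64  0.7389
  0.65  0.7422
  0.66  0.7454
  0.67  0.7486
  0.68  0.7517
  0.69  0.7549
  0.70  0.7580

-0.2843

T = 1.25;  σ√T = 0.2571
ln(S/K) + (r + σ²/2)T = ln(330/320) + (0.067 + 0.23²/2)·1.25 = 0.0308 + 0.1168 = 0.1476
d₁ = 0.1476 / 0.2571 = 0.5739 → 0.57
N(d₁) = N(0.57) = 0.7157
Δ_put = N(d₁) − 1 = 0.7157 − 1 = -0.2843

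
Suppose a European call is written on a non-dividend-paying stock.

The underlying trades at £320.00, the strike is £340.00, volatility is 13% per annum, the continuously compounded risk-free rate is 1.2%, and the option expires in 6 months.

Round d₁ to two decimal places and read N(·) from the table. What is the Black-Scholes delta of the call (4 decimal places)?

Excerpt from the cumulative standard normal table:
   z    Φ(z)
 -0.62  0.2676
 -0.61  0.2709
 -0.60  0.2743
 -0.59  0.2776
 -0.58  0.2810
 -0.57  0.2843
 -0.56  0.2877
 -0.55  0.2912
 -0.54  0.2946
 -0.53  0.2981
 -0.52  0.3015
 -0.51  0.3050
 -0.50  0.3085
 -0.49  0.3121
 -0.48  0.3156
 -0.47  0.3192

σ√T = 0.13 × 0.7071 = 0.0919
d₁ = [ln(320/340) + (0.012 + 0.13²/2)·0.5] / 0.0919 = [-0.0606 + 0.0102] / 0.0919 = -0.5483 → -0.55
N(d₁) = N(-0.55) = 0.2912
Δ_call = N(d₁) = 0.2912

0.2912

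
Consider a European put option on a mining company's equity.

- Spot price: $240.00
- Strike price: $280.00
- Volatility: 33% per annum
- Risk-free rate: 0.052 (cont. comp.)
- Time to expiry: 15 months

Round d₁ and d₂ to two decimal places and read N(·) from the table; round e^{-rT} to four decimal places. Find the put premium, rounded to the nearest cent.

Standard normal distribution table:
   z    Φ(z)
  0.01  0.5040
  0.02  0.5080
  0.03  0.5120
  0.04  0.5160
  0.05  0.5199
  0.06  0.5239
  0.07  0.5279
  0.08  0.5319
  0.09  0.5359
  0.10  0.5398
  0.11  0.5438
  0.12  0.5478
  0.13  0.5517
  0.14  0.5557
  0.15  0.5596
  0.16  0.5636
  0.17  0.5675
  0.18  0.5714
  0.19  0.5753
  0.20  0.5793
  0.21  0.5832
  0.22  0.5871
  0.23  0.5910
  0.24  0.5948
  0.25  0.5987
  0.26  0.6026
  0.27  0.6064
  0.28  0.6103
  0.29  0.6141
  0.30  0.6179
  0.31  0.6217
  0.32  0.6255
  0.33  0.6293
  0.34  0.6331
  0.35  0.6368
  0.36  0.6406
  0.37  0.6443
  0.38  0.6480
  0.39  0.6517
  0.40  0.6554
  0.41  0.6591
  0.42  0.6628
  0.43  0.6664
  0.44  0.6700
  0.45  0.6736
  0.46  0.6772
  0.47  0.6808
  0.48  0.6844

T = 1.25;  σ√T = 0.3690
d₁ = [ln(240/280) + (0.052 + 0.33²/2)·1.25] / 0.3690 = [-0.1542 + 0.1331] / 0.3690 = -0.0572 → -0.06
d₂ = d₁ − σ√T = -0.0572 − 0.3690 = -0.4261 → -0.43
exp(−rT) = exp(−0.052·1.25) = 0.9371
N(−d₂) = N(0.43) = 0.6664;  N(−d₁) = N(0.06) = 0.5239
P = 280·0.9371·0.6664 − 240·0.5239 = 174.8554 − 125.7360 = 49.1194

$49.12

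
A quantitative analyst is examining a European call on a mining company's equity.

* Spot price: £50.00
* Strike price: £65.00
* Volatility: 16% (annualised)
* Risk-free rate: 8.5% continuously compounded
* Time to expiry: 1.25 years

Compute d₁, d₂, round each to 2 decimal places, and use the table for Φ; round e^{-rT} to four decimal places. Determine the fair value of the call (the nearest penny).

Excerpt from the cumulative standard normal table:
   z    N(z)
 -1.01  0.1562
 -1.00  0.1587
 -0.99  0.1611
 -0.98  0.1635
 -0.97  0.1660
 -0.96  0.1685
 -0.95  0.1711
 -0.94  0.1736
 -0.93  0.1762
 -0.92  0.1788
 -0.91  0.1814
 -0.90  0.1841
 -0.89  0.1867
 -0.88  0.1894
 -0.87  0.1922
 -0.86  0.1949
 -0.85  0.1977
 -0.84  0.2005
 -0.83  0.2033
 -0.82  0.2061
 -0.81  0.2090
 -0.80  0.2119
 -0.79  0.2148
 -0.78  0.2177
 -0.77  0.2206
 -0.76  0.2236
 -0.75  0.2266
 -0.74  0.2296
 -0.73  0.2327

σ√T = 0.16·√1.25 = 0.1789
d₁ = [ln(50/65) + (0.085 + 0.16²/2)·1.25] / 0.1789 = [-0.2624 + 0.1223] / 0.1789 = -0.7833 → -0.78
d₂ = d₁ − σ√T = -0.7833 − 0.1789 = -0.9621 → -0.96
exp(−rT) = exp(−0.085·1.25) = 0.8992
C = 50·N(-0.78) − 65·0.8992·N(-0.96) = 50·0.2177 − 65·0.8992·0.1685 = 10.8850 − 9.8485 = 1.0365

£1.04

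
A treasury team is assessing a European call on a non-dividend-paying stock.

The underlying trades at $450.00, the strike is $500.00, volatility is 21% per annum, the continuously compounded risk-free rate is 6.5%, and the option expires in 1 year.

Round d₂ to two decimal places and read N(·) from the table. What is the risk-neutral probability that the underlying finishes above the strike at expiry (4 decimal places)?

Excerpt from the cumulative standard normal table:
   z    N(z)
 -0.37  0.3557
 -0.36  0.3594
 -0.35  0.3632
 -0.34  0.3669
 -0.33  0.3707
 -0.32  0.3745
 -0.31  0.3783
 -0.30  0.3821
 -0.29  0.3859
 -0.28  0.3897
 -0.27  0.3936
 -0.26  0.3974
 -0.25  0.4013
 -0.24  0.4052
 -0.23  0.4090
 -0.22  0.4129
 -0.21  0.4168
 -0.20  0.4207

T = 1;  σ√T = 0.2100
d₁ = [ln(450/500) + (0.065 + ½·0.21²)·1] / (σ√T) = (-0.1054 + 0.0871) / 0.2100 = -0.0872 ≈ -0.09
d₂ = -0.0872 − 0.2100 = -0.2972 ≈ -0.30
Pr(exercise) under Q = N(d₂) = 0.3821

0.3821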